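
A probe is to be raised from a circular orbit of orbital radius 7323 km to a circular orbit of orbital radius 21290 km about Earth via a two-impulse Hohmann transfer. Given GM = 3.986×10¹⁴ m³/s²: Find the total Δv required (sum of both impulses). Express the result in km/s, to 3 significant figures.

r₁ = 7323 km = 7.323×10⁶ m.
r₂ = 21290 km = 2.129×10⁷ m.
Transfer ellipse a_t = (r₁ + r₂)/2 = 1.431×10⁷ m.
At r₁: circular v_c1 = √(μ/r₁) = 7378 m/s; transfer-perigee v_p = √[μ(2/r₁ − 1/a_t)] = 9000 m/s.
Δv₁ = v_p − v_c1 = 1622 m/s.
At r₂: circular v_c2 = √(μ/r₂) = 4327 m/s; transfer-apogee v_a = √[μ(2/r₂ − 1/a_t)] = 3096 m/s.
Δv₂ = v_c2 − v_a = 1231 m/s.
Total Δv = Δv₁ + Δv₂ = 2854 m/s = 2.854 km/s.

Δv_total ≈ 2.85 km/s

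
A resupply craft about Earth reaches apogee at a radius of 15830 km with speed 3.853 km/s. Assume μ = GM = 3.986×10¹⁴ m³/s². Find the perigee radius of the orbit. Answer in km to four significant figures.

r_a = 1.583×10⁷ m.
Specific energy ε = v²/2 − μ/r = -1.776×10⁷ J/kg, so a = −μ/(2ε) = 1.122×10⁷ m.
The apsides satisfy r_p + r_a = 2a, so the perigee radius is 2a − r_a = 6.617×10⁶ m = 6617.2 km.

perigee radius ≈ 6617 km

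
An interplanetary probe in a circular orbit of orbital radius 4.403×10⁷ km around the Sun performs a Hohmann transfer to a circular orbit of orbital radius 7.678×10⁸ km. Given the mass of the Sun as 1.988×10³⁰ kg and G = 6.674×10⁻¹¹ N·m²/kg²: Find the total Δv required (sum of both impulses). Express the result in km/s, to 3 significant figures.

Δv_total ≈ 29.4 km/s

μ = GM = 6.674×10⁻¹¹ × 1.988×10³⁰ = 1.327×10²⁰ m³/s².
r₁ = 4.403×10⁷ km = 4.403×10¹⁰ m.
r₂ = 7.678×10⁸ km = 7.678×10¹¹ m.
Transfer ellipse a_t = (r₁ + r₂)/2 = 4.059×10¹¹ m.
At r₁: circular v_c1 = √(μ/r₁) = 54890 m/s; transfer-perihelion v_p = √[μ(2/r₁ − 1/a_t)] = 75500 m/s.
Δv₁ = v_p − v_c1 = 20600 m/s.
At r₂: circular v_c2 = √(μ/r₂) = 13150 m/s; transfer-aphelion v_a = √[μ(2/r₂ − 1/a_t)] = 4329 m/s.
Δv₂ = v_c2 − v_a = 8816 m/s.
Total Δv = Δv₁ + Δv₂ = 29420 m/s = 29.42 km/s.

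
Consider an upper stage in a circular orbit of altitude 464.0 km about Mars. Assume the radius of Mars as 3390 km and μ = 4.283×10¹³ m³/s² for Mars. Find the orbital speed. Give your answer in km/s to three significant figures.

r = 3390 + 464.0 = 3854.0 km = 3.8540×10⁶ m.
For a circular orbit v = √(μ/r) = √(4.283×10¹³ / 3.854×10⁶) = √(1.111×10⁷) = 3334 m/s.
That is 3.334 km/s.

v ≈ 3.33 km/s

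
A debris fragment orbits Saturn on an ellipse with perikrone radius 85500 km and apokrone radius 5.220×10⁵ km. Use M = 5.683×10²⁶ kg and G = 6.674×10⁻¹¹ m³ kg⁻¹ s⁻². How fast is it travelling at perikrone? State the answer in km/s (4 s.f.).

μ = GM = 6.674×10⁻¹¹ × 5.683×10²⁶ = 3.793×10¹⁶ m³/s².
Semi-major axis a = (r_p + r_a)/2 = 3.0375×10⁵ km = 3.038×10⁸ m.
Vis-viva: v² = μ(2/r − 1/a) = 3.793×10¹⁶ × (2.339×10⁻⁸ − 3.292×10⁻⁹) = 7.623×10⁸ m²/s².
v = 27610 m/s = 27.61 km/s.

v ≈ 27.61 km/s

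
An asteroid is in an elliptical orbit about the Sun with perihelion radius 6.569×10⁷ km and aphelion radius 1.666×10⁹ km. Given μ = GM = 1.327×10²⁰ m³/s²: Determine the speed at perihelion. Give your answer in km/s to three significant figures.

v ≈ 62.3 km/s

Semi-major axis a = (r_p + r_a)/2 = 8.6584×10⁸ km = 8.658×10¹¹ m.
Vis-viva: v² = μ(2/r − 1/a) = 1.327×10²⁰ × (3.045×10⁻¹¹ − 1.155×10⁻¹²) = 3.887×10⁹ m²/s².
v = 62350 m/s = 62.35 km/s.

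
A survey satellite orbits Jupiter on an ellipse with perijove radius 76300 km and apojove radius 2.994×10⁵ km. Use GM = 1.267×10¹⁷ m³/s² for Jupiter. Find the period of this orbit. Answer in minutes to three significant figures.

T ≈ 757 minutes

Semi-major axis a = (r_p + r_a)/2 = (76300 + 2.9940×10⁵)/2 = 1.8785×10⁵ km = 1.878×10⁸ m.
By Kepler's third law T = 2π√(a³/μ) = 2π × 7.233×10³ = 4.545×10⁴ s.
= 757.5 minutes.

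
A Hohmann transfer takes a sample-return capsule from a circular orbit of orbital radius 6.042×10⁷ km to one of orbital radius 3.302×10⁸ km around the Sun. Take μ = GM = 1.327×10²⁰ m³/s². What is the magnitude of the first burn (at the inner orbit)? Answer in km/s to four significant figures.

r₁ = 6.042×10⁷ km = 6.042×10¹⁰ m.
r₂ = 3.302×10⁸ km = 3.302×10¹¹ m.
Transfer ellipse a_t = (r₁ + r₂)/2 = 1.953×10¹¹ m.
At r₁: circular v_c1 = √(μ/r₁) = 46860 m/s; transfer-perihelion v_p = √[μ(2/r₁ − 1/a_t)] = 60940 m/s.
Δv₁ = v_p − v_c1 = 14070 m/s.
= 14.07 km/s.

Δv ≈ 14.07 km/s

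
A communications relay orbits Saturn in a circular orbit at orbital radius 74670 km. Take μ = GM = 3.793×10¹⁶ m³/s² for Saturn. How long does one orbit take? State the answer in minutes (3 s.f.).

r = 74670 km = 7.467×10⁷ m.
Kepler's third law: T = 2π√(r³/μ) = 2π√((7.467×10⁷)³ / 3.793×10¹⁶).
r³/μ = 1.098×10⁷ s², so T = 2π × 3.313×10³ = 2.082×10⁴ s.
Converting: 2.082×10⁴ s ÷ 60.00 = 346.9 minutes.

T ≈ 347 minutes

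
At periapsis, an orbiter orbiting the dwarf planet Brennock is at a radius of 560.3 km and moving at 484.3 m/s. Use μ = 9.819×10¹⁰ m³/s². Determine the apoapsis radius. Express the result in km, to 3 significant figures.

apoapsis radius ≈ 1130 km

r_p = 5.603×10⁵ m.
Specific energy ε = v²/2 − μ/r = -5.797×10⁴ J/kg, so a = −μ/(2ε) = 8.469×10⁵ m.
The apsides satisfy r_p + r_a = 2a, so the apoapsis radius is 2a − r_p = 1.133×10⁶ m = 1133.4 km.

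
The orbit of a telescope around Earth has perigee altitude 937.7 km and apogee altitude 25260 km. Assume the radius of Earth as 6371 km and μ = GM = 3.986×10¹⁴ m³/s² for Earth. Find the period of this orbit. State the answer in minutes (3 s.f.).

r_p = 6371 + 937.7 = 7308.7 km = 7.3087×10⁶ m.
r_a = 6371 + 25260 = 31631 km = 3.1631×10⁷ m.
Semi-major axis a = (r_p + r_a)/2 = (7308.7 + 31631)/2 = 19470 km = 1.947×10⁷ m.
By Kepler's third law T = 2π√(a³/μ) = 2π × 4.303×10³ = 2.704×10⁴ s.
= 450.6 minutes.

T ≈ 451 minutes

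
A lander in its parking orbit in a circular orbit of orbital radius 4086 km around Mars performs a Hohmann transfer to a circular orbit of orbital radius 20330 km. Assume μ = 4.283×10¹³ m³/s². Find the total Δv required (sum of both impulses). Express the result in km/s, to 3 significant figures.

r₁ = 4086 km = 4.086×10⁶ m.
r₂ = 20330 km = 2.033×10⁷ m.
Transfer ellipse a_t = (r₁ + r₂)/2 = 1.221×10⁷ m.
At r₁: circular v_c1 = √(μ/r₁) = 3238 m/s; transfer-periapsis v_p = √[μ(2/r₁ − 1/a_t)] = 4178 m/s.
Δv₁ = v_p − v_c1 = 940.4 m/s.
At r₂: circular v_c2 = √(μ/r₂) = 1451 m/s; transfer-apoapsis v_a = √[μ(2/r₂ − 1/a_t)] = 839.7 m/s.
Δv₂ = v_c2 − v_a = 611.7 m/s.
Total Δv = Δv₁ + Δv₂ = 1552 m/s = 1.552 km/s.

Δv_total ≈ 1.55 km/s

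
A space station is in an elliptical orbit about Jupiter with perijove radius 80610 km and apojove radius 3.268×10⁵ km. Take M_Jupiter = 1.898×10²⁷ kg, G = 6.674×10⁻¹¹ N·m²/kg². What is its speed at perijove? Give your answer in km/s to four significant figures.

v ≈ 50.21 km/s

μ = GM = 6.674×10⁻¹¹ × 1.898×10²⁷ = 1.267×10¹⁷ m³/s².
Semi-major axis a = (r_p + r_a)/2 = 2.0370×10⁵ km = 2.037×10⁸ m.
Vis-viva: v² = μ(2/r − 1/a) = 1.267×10¹⁷ × (2.481×10⁻⁸ − 4.909×10⁻⁹) = 2.521×10⁹ m²/s².
v = 50210 m/s = 50.21 km/s.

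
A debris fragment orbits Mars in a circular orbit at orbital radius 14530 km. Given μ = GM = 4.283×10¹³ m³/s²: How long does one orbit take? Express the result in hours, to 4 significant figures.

T ≈ 14.77 hours

r = 14530 km = 1.453×10⁷ m.
Kepler's third law: T = 2π√(r³/μ) = 2π√((1.453×10⁷)³ / 4.283×10¹³).
r³/μ = 7.162×10⁷ s², so T = 2π × 8.463×10³ = 5.317×10⁴ s.
Converting: 5.317×10⁴ s ÷ 3600 = 14.77 hours.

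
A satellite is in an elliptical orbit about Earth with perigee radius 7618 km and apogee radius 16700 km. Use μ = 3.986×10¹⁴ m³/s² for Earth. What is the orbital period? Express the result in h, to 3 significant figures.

T ≈ 3.71 h

Semi-major axis a = (r_p + r_a)/2 = (7618.0 + 16700)/2 = 12159 km = 1.216×10⁷ m.
By Kepler's third law T = 2π√(a³/μ) = 2π × 2.124×10³ = 1.334×10⁴ s.
= 3.706 h.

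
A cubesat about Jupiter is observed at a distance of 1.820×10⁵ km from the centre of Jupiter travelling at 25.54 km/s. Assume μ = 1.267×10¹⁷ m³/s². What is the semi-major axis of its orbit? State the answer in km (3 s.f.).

r = 1.820×10⁸ m.
Vis-viva rearranged: 1/a = 2/r − v²/μ = 1.099×10⁻⁸ − 5.148×10⁻⁹ = 5.841×10⁻⁹ m⁻¹.
a = 1.712×10⁸ m = 1.7121×10⁵ km.

a ≈ 1.71×10⁵ km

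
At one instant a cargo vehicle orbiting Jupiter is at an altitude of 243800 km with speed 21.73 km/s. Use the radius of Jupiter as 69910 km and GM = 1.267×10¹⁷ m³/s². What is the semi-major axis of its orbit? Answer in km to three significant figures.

a ≈ 3.78×10⁵ km

r = 69910 + 243800 = 3.1371×10⁵ km = 3.137×10⁸ m.
Specific orbital energy ε = v²/2 − μ/r = (21730)²/2 − 1.267×10¹⁷/3.137×10⁸ = -1.678×10⁸ J/kg.
Since ε = −μ/(2a), a = −μ/(2ε) = 3.776×10⁸ m = 3.7758×10⁵ km.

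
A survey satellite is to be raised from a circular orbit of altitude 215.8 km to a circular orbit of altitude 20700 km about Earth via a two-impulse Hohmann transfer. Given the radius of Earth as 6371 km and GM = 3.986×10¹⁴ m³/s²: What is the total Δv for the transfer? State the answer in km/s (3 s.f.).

Δv_total ≈ 3.52 km/s

r₁ = 6371 + 215.8 = 6586.8 km = 6.5868×10⁶ m.
r₂ = 6371 + 20700 = 27071 km = 2.7071×10⁷ m.
Transfer ellipse a_t = (r₁ + r₂)/2 = 1.683×10⁷ m.
At r₁: circular v_c1 = √(μ/r₁) = 7779 m/s; transfer-perigee v_p = √[μ(2/r₁ − 1/a_t)] = 9866 m/s.
Δv₁ = v_p − v_c1 = 2087 m/s.
At r₂: circular v_c2 = √(μ/r₂) = 3837 m/s; transfer-apogee v_a = √[μ(2/r₂ − 1/a_t)] = 2401 m/s.
Δv₂ = v_c2 − v_a = 1437 m/s.
Total Δv = Δv₁ + Δv₂ = 3524 m/s = 3.524 km/s.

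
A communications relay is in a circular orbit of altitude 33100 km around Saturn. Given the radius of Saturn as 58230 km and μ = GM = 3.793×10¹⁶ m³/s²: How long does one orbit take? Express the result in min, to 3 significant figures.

T ≈ 469 min

r = 58230 + 33100 = 91330 km = 9.1330×10⁷ m.
Kepler's third law: T = 2π√(r³/μ) = 2π√((9.133×10⁷)³ / 3.793×10¹⁶).
r³/μ = 2.008×10⁷ s², so T = 2π × 4.482×10³ = 2.816×10⁴ s.
Converting: 2.816×10⁴ s ÷ 60.00 = 469.3 min.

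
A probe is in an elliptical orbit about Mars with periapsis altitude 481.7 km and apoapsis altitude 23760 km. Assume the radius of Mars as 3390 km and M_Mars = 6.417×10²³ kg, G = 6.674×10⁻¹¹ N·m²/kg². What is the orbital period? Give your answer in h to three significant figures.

T ≈ 16.3 h

μ = GM = 6.674×10⁻¹¹ × 6.417×10²³ = 4.283×10¹³ m³/s².
r_p = 3390 + 481.7 = 3871.7 km = 3.8717×10⁶ m.
r_a = 3390 + 23760 = 27150 km = 2.7150×10⁷ m.
Semi-major axis a = (r_p + r_a)/2 = (3871.7 + 27150)/2 = 15511 km = 1.551×10⁷ m.
By Kepler's third law T = 2π√(a³/μ) = 2π × 9.335×10³ = 5.865×10⁴ s.
= 16.29 h.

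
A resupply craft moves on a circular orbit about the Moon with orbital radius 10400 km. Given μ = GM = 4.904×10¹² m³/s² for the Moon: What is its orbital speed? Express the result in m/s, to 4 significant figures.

v ≈ 686.7 m/s

r = 10400 km = 1.040×10⁷ m.
For a circular orbit v = √(μ/r) = √(4.904×10¹² / 1.040×10⁷) = √(4.715×10⁵) = 686.7 m/s.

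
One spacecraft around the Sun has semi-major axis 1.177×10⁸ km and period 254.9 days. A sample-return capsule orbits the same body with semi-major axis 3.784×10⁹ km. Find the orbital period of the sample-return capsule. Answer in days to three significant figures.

Kepler's third law: T² ∝ a³, so T₂ = T₁ (a₂/a₁)^(3/2).
a₂/a₁ = 32.15, (a₂/a₁)^(3/2) = 182.3.
T₂ = 254.9 × 182.3 = 46470 days.

T₂ ≈ 46500 days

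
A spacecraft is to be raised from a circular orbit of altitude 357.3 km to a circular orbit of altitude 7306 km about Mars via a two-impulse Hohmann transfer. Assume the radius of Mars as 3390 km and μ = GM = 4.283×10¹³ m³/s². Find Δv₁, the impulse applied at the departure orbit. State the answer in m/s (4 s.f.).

r₁ = 3390 + 357.3 = 3747.3 km = 3.7473×10⁶ m.
r₂ = 3390 + 7306 = 10696 km = 1.0696×10⁷ m.
Transfer ellipse a_t = (r₁ + r₂)/2 = 7.222×10⁶ m.
At r₁: circular v_c1 = √(μ/r₁) = 3381 m/s; transfer-periapsis v_p = √[μ(2/r₁ − 1/a_t)] = 4114 m/s.
Δv₁ = v_p − v_c1 = 733.6 m/s.

Δv ≈ 733.6 m/s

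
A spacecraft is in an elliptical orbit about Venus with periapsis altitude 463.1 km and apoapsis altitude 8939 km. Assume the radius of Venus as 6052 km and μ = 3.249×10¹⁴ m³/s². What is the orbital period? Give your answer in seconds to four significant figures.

T ≈ 12290 seconds

r_p = 6052 + 463.1 = 6515.1 km = 6.5151×10⁶ m.
r_a = 6052 + 8939 = 14991 km = 1.4991×10⁷ m.
Semi-major axis a = (r_p + r_a)/2 = (6515.1 + 14991)/2 = 10753 km = 1.075×10⁷ m.
By Kepler's third law T = 2π√(a³/μ) = 2π × 1.956×10³ = 1.229×10⁴ s.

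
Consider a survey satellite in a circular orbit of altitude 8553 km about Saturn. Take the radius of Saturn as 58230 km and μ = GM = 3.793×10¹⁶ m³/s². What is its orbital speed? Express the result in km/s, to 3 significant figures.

r = 58230 + 8553 = 66783 km = 6.6783×10⁷ m.
For a circular orbit v = √(μ/r) = √(3.793×10¹⁶ / 6.678×10⁷) = √(5.680×10⁸) = 23830 m/s.
That is 23.83 km/s.

v ≈ 23.8 km/s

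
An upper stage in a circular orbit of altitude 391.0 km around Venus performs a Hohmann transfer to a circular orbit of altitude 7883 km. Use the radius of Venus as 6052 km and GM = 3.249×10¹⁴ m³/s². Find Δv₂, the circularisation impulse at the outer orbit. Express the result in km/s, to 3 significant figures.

r₁ = 6052 + 391.0 = 6443.0 km = 6.4430×10⁶ m.
r₂ = 6052 + 7883 = 13935 km = 1.3935×10⁷ m.
Transfer ellipse a_t = (r₁ + r₂)/2 = 1.019×10⁷ m.
At r₁: circular v_c1 = √(μ/r₁) = 7101 m/s; transfer-periapsis v_p = √[μ(2/r₁ − 1/a_t)] = 8305 m/s.
At r₂: circular v_c2 = √(μ/r₂) = 4829 m/s; transfer-apoapsis v_a = √[μ(2/r₂ − 1/a_t)] = 3840 m/s.
Δv₂ = v_c2 − v_a = 988.9 m/s.
= 0.9889 km/s.

Δv ≈ 0.989 km/s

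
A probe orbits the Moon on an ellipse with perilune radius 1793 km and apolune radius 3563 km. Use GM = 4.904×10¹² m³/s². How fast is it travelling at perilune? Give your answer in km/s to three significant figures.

v ≈ 1.91 km/s

Semi-major axis a = (r_p + r_a)/2 = 2678.0 km = 2.678×10⁶ m.
Vis-viva: v² = μ(2/r − 1/a) = 4.904×10¹² × (1.115×10⁻⁶ − 3.734×10⁻⁷) = 3.639×10⁶ m²/s².
v = 1908 m/s = 1.908 km/s.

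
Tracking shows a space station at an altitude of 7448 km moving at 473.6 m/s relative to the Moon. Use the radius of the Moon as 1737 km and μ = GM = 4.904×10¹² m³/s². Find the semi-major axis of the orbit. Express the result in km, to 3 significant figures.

r = 1737 + 7448 = 9185.0 km = 9.185×10⁶ m.
Vis-viva rearranged: 1/a = 2/r − v²/μ = 2.177×10⁻⁷ − 4.574×10⁻⁸ = 1.720×10⁻⁷ m⁻¹.
a = 5.814×10⁶ m = 5813.7 km.

a ≈ 5810 km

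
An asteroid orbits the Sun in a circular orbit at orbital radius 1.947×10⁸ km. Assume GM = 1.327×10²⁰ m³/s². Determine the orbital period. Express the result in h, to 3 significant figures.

T ≈ 13000 h

r = 1.947×10⁸ km = 1.947×10¹¹ m.
Kepler's third law: T = 2π√(r³/μ) = 2π√((1.947×10¹¹)³ / 1.327×10²⁰).
r³/μ = 5.562×10¹³ s², so T = 2π × 7.458×10⁶ = 4.686×10⁷ s.
Converting: 4.686×10⁷ s ÷ 3600 = 13020 h.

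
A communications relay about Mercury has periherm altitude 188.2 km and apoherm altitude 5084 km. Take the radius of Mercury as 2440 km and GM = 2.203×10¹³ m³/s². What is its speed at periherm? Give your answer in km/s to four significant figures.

v ≈ 3.525 km/s

r_p = 2440 + 188.2 = 2628.2 km = 2.6282×10⁶ m.
r_a = 2440 + 5084 = 7524.0 km = 7.5240×10⁶ m.
Semi-major axis a = (r_p + r_a)/2 = 5076.1 km = 5.076×10⁶ m.
Vis-viva: v² = μ(2/r − 1/a) = 2.203×10¹³ × (7.610×10⁻⁷ − 1.970×10⁻⁷) = 1.242×10⁷ m²/s².
v = 3525 m/s = 3.525 km/s.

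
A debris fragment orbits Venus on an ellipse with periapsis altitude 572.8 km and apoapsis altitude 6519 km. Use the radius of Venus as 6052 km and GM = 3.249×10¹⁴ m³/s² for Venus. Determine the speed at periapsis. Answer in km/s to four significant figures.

r_p = 6052 + 572.8 = 6624.8 km = 6.6248×10⁶ m.
r_a = 6052 + 6519 = 12571 km = 1.2571×10⁷ m.
Semi-major axis a = (r_p + r_a)/2 = 9597.9 km = 9.598×10⁶ m.
Vis-viva: v² = μ(2/r − 1/a) = 3.249×10¹⁴ × (3.019×10⁻⁷ − 1.042×10⁻⁷) = 6.423×10⁷ m²/s².
v = 8015 m/s = 8.015 km/s.

v ≈ 8.015 km/s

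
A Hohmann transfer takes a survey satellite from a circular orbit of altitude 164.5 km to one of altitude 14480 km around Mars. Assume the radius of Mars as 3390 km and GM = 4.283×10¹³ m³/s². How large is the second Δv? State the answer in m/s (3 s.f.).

Δv ≈ 656 m/s

r₁ = 3390 + 164.5 = 3554.5 km = 3.5545×10⁶ m.
r₂ = 3390 + 14480 = 17870 km = 1.7870×10⁷ m.
Transfer ellipse a_t = (r₁ + r₂)/2 = 1.071×10⁷ m.
At r₁: circular v_c1 = √(μ/r₁) = 3471 m/s; transfer-periapsis v_p = √[μ(2/r₁ − 1/a_t)] = 4483 m/s.
At r₂: circular v_c2 = √(μ/r₂) = 1548 m/s; transfer-apoapsis v_a = √[μ(2/r₂ − 1/a_t)] = 891.8 m/s.
Δv₂ = v_c2 − v_a = 656.4 m/s.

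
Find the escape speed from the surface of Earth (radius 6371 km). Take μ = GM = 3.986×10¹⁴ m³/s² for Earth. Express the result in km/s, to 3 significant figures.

v_esc ≈ 11.2 km/s

r = R = 6.371×10⁶ m.
Escape speed v_esc = √(2μ/r) = √(2 × 3.986×10¹⁴ / 6.371×10⁶) = √(1.251×10⁸) = 11190 m/s.
= 11.19 km/s.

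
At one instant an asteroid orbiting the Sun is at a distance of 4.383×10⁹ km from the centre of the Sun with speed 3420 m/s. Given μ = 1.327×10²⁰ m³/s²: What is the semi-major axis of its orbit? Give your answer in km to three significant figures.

a ≈ 2.72×10⁹ km

r = 4.383×10¹² m.
Specific orbital energy ε = v²/2 − μ/r = (3420)²/2 − 1.327×10²⁰/4.383×10¹² = -2.443×10⁷ J/kg.
Since ε = −μ/(2a), a = −μ/(2ε) = 2.716×10¹² m = 2.7162×10⁹ km.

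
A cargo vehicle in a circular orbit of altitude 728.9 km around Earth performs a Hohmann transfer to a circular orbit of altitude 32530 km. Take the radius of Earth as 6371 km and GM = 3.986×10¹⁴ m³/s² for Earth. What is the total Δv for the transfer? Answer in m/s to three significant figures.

r₁ = 6371 + 728.9 = 7099.9 km = 7.0999×10⁶ m.
r₂ = 6371 + 32530 = 38901 km = 3.8901×10⁷ m.
Transfer ellipse a_t = (r₁ + r₂)/2 = 2.300×10⁷ m.
At r₁: circular v_c1 = √(μ/r₁) = 7493 m/s; transfer-perigee v_p = √[μ(2/r₁ − 1/a_t)] = 9744 m/s.
Δv₁ = v_p − v_c1 = 2252 m/s.
At r₂: circular v_c2 = √(μ/r₂) = 3201 m/s; transfer-apogee v_a = √[μ(2/r₂ − 1/a_t)] = 1778 m/s.
Δv₂ = v_c2 − v_a = 1423 m/s.
Total Δv = Δv₁ + Δv₂ = 3674 m/s.

Δv_total ≈ 3670 m/s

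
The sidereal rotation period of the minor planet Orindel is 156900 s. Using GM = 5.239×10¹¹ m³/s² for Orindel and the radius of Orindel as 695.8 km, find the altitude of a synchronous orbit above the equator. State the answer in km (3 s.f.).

A synchronous orbit has period T, so by Kepler's third law a = (μT²/4π²)^(1/3).
μT²/4π² = 5.239×10¹¹ × (1.569×10⁵)² / 39.48 = 3.267×10²⁰ m³.
a = 6.887×10⁶ m = 6887.2 km.
Altitude h = a − R = 6887.2 − 695.8 = 6191.4 km.

h_sync ≈ 6190 km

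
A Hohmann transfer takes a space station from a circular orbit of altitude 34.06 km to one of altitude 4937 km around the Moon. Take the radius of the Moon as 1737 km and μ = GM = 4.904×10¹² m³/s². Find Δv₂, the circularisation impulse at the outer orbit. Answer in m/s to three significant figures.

Δv ≈ 302 m/s

r₁ = 1737 + 34.06 = 1771.1 km = 1.7711×10⁶ m.
r₂ = 1737 + 4937 = 6674.0 km = 6.6740×10⁶ m.
Transfer ellipse a_t = (r₁ + r₂)/2 = 4.223×10⁶ m.
At r₁: circular v_c1 = √(μ/r₁) = 1664 m/s; transfer-perilune v_p = √[μ(2/r₁ − 1/a_t)] = 2092 m/s.
At r₂: circular v_c2 = √(μ/r₂) = 857.2 m/s; transfer-apolune v_a = √[μ(2/r₂ − 1/a_t)] = 555.2 m/s.
Δv₂ = v_c2 − v_a = 302.0 m/s.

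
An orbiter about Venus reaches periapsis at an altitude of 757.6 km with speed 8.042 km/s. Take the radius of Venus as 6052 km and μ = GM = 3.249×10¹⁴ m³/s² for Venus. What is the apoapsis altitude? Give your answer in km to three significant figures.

apoapsis altitude ≈ 8270 km

r_p = 6052 + 757.6 = 6809.6 km = 6.810×10⁶ m.
Specific energy ε = v²/2 − μ/r = -1.538×10⁷ J/kg, so a = −μ/(2ε) = 1.057×10⁷ m.
The apsides satisfy r_p + r_a = 2a, so the apoapsis radius is 2a − r_p = 1.432×10⁷ m = 14322 km.
Apoapsis altitude = 14322 − 6052 = 8269.9 km.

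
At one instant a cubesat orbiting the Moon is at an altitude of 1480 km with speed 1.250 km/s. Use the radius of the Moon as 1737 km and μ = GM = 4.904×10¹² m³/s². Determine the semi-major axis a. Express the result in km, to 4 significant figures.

a ≈ 3299 km

r = 1737 + 1480 = 3217.0 km = 3.217×10⁶ m.
Vis-viva rearranged: 1/a = 2/r − v²/μ = 6.217×10⁻⁷ − 3.186×10⁻⁷ = 3.031×10⁻⁷ m⁻¹.
a = 3.299×10⁶ m = 3299.5 km.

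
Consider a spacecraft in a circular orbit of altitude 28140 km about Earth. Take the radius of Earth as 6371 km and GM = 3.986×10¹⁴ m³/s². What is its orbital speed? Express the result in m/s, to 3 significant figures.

v ≈ 3400 m/s

r = 6371 + 28140 = 34511 km = 3.4511×10⁷ m.
For a circular orbit v = √(μ/r) = √(3.986×10¹⁴ / 3.451×10⁷) = √(1.155×10⁷) = 3399 m/s.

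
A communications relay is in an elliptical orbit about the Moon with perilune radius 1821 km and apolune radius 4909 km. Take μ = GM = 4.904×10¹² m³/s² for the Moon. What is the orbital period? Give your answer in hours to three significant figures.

Semi-major axis a = (r_p + r_a)/2 = (1821.0 + 4909.0)/2 = 3365.0 km = 3.365×10⁶ m.
By Kepler's third law T = 2π√(a³/μ) = 2π × 2.787×10³ = 1.751×10⁴ s.
= 4.865 hours.

T ≈ 4.86 hours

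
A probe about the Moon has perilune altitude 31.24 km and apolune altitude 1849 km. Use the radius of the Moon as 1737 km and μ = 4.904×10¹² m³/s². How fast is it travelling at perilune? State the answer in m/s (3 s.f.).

v ≈ 1930 m/s

r_p = 1737 + 31.24 = 1768.2 km = 1.7682×10⁶ m.
r_a = 1737 + 1849 = 3586.0 km = 3.5860×10⁶ m.
Semi-major axis a = (r_p + r_a)/2 = 2677.1 km = 2.677×10⁶ m.
Vis-viva: v² = μ(2/r − 1/a) = 4.904×10¹² × (1.131×10⁻⁶ − 3.735×10⁻⁷) = 3.715×10⁶ m²/s².
v = 1927 m/s.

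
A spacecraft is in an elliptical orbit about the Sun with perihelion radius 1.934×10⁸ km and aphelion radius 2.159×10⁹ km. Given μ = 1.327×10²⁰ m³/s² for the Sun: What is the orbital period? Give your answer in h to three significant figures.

Semi-major axis a = (r_p + r_a)/2 = (1.9340×10⁸ + 2.1590×10⁹)/2 = 1.1762×10⁹ km = 1.176×10¹² m.
By Kepler's third law T = 2π√(a³/μ) = 2π × 1.107×10⁸ = 6.958×10⁸ s.
= 1.933×10⁵ h.

T ≈ 193000 h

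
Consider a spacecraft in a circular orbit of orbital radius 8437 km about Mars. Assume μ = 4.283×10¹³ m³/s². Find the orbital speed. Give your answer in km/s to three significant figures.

r = 8437 km = 8.437×10⁶ m.
For a circular orbit v = √(μ/r) = √(4.283×10¹³ / 8.437×10⁶) = √(5.076×10⁶) = 2253 m/s.
That is 2.253 km/s.

v ≈ 2.25 km/s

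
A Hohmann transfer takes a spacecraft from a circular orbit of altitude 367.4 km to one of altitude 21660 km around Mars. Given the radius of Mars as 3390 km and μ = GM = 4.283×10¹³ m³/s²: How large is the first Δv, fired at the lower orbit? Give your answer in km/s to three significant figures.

Δv ≈ 1.08 km/s

r₁ = 3390 + 367.4 = 3757.4 km = 3.7574×10⁶ m.
r₂ = 3390 + 21660 = 25050 km = 2.5050×10⁷ m.
Transfer ellipse a_t = (r₁ + r₂)/2 = 1.440×10⁷ m.
At r₁: circular v_c1 = √(μ/r₁) = 3376 m/s; transfer-periapsis v_p = √[μ(2/r₁ − 1/a_t)] = 4452 m/s.
Δv₁ = v_p − v_c1 = 1076 m/s.
= 1.076 km/s.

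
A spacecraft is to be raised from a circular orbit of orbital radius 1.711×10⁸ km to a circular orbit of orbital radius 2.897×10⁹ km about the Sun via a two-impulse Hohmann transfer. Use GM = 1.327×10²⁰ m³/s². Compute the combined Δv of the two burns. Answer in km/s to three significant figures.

Δv_total ≈ 14.9 km/s

r₁ = 1.711×10⁸ km = 1.711×10¹¹ m.
r₂ = 2.897×10⁹ km = 2.897×10¹² m.
Transfer ellipse a_t = (r₁ + r₂)/2 = 1.534×10¹² m.
At r₁: circular v_c1 = √(μ/r₁) = 27850 m/s; transfer-perihelion v_p = √[μ(2/r₁ − 1/a_t)] = 38270 m/s.
Δv₁ = v_p − v_c1 = 10420 m/s.
At r₂: circular v_c2 = √(μ/r₂) = 6768 m/s; transfer-aphelion v_a = √[μ(2/r₂ − 1/a_t)] = 2260 m/s.
Δv₂ = v_c2 − v_a = 4508 m/s.
Total Δv = Δv₁ + Δv₂ = 14930 m/s = 14.93 km/s.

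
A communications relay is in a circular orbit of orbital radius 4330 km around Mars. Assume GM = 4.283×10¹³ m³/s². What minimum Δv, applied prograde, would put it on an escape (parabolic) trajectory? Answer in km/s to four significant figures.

Δv ≈ 1.303 km/s

r = 4330 km = 4.330×10⁶ m.
Circular speed v_c = √(μ/r) = 3145 m/s.
Escape speed v_esc = √(2μ/r) = √2 × v_c = 4448 m/s.
Δv = v_esc − v_c = 1303 m/s = 1.303 km/s.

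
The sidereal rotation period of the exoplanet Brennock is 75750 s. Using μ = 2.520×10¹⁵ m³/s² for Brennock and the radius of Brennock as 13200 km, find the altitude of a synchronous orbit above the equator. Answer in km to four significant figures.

A synchronous orbit has period T, so by Kepler's third law a = (μT²/4π²)^(1/3).
μT²/4π² = 2.520×10¹⁵ × (7.575×10⁴)² / 39.48 = 3.663×10²³ m³.
a = 7.155×10⁷ m = 71549 km.
Altitude h = a − R = 71549 − 13200 = 58349 km.

h_sync ≈ 58350 km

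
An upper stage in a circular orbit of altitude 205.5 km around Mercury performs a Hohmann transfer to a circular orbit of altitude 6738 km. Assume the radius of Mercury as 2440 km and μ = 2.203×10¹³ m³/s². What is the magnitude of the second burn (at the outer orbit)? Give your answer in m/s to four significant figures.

Δv ≈ 512.9 m/s

r₁ = 2440 + 205.5 = 2645.5 km = 2.6455×10⁶ m.
r₂ = 2440 + 6738 = 9178.0 km = 9.1780×10⁶ m.
Transfer ellipse a_t = (r₁ + r₂)/2 = 5.912×10⁶ m.
At r₁: circular v_c1 = √(μ/r₁) = 2886 m/s; transfer-periherm v_p = √[μ(2/r₁ − 1/a_t)] = 3596 m/s.
At r₂: circular v_c2 = √(μ/r₂) = 1549 m/s; transfer-apoherm v_a = √[μ(2/r₂ − 1/a_t)] = 1036 m/s.
Δv₂ = v_c2 − v_a = 512.9 m/s.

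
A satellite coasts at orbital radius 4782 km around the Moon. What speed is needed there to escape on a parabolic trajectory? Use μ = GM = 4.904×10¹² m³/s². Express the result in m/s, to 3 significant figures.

v_esc ≈ 1430 m/s

r = 4782 km = 4.782×10⁶ m.
Escape speed v_esc = √(2μ/r) = √(2 × 4.904×10¹² / 4.782×10⁶) = √(2.051×10⁶) = 1432 m/s.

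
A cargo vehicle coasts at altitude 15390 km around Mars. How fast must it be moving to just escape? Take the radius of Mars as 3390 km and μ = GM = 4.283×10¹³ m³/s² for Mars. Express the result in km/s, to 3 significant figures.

r = 3390 + 15390 = 18780 km = 1.8780×10⁷ m.
Escape speed v_esc = √(2μ/r) = √(2 × 4.283×10¹³ / 1.878×10⁷) = √(4.561×10⁶) = 2136 m/s.
= 2.136 km/s.

v_esc ≈ 2.14 km/s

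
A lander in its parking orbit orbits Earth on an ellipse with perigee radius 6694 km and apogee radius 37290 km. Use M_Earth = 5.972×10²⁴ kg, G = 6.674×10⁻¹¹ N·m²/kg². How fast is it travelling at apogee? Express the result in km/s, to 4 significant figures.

μ = GM = 6.674×10⁻¹¹ × 5.972×10²⁴ = 3.986×10¹⁴ m³/s².
Semi-major axis a = (r_p + r_a)/2 = 21992 km = 2.199×10⁷ m.
Vis-viva: v² = μ(2/r − 1/a) = 3.986×10¹⁴ × (5.363×10⁻⁸ − 4.547×10⁻⁸) = 3.253×10⁶ m²/s².
v = 1804 m/s = 1.804 km/s.

v ≈ 1.804 km/s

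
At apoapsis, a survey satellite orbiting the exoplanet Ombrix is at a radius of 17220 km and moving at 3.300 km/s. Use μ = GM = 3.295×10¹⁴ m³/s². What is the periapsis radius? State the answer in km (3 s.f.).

r_a = 1.722×10⁷ m.
Specific energy ε = v²/2 − μ/r = -1.369×10⁷ J/kg, so a = −μ/(2ε) = 1.203×10⁷ m.
The apsides satisfy r_p + r_a = 2a, so the periapsis radius is 2a − r_a = 6.849×10⁶ m = 6849.1 km.

periapsis radius ≈ 6850 km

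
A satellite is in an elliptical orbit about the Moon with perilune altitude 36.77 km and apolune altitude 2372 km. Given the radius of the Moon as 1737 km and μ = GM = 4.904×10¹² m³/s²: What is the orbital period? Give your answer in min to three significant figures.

r_p = 1737 + 36.77 = 1773.8 km = 1.7738×10⁶ m.
r_a = 1737 + 2372 = 4109.0 km = 4.1090×10⁶ m.
Semi-major axis a = (r_p + r_a)/2 = (1773.8 + 4109.0)/2 = 2941.4 km = 2.941×10⁶ m.
By Kepler's third law T = 2π√(a³/μ) = 2π × 2.278×10³ = 1.431×10⁴ s.
= 238.6 min.

T ≈ 239 min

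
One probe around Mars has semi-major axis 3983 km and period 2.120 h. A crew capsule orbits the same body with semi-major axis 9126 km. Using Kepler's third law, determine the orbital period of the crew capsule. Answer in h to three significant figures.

T₂ ≈ 7.35 h

Kepler's third law: T² ∝ a³, so T₂ = T₁ (a₂/a₁)^(3/2).
a₂/a₁ = 2.291, (a₂/a₁)^(3/2) = 3.468.
T₂ = 2.120 × 3.468 = 7.353 h.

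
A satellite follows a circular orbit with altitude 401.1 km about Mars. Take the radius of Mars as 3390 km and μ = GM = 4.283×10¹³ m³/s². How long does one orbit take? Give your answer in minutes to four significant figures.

r = 3390 + 401.1 = 3791.1 km = 3.7911×10⁶ m.
Kepler's third law: T = 2π√(r³/μ) = 2π√((3.791×10⁶)³ / 4.283×10¹³).
r³/μ = 1.272×10⁶ s², so T = 2π × 1.128×10³ = 7.087×10³ s.
Converting: 7.087×10³ s ÷ 60.00 = 118.1 minutes.

T ≈ 118.1 minutes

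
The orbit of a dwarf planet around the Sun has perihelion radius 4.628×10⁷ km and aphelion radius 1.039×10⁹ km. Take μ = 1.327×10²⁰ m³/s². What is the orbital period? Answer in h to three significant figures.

Semi-major axis a = (r_p + r_a)/2 = (4.6280×10⁷ + 1.0390×10⁹)/2 = 5.4264×10⁸ km = 5.426×10¹¹ m.
By Kepler's third law T = 2π√(a³/μ) = 2π × 3.470×10⁷ = 2.180×10⁸ s.
= 60560 h.

T ≈ 60600 h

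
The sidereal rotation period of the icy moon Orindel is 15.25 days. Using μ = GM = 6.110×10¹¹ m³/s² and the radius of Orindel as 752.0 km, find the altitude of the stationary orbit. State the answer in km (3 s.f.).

T = 15.25 days = 1.318×10⁶ s.
A synchronous orbit has period T, so by Kepler's third law a = (μT²/4π²)^(1/3).
μT²/4π² = 6.110×10¹¹ × (1.318×10⁶)² / 39.48 = 2.687×10²² m³.
a = 2.995×10⁷ m = 29951 km.
Altitude h = a − R = 29951 − 752.0 = 29199 km.

h_sync ≈ 29200 km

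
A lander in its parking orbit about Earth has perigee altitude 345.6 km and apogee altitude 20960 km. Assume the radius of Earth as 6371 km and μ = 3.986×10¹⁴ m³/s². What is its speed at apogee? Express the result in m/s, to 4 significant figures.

v ≈ 2399 m/s

r_p = 6371 + 345.6 = 6716.6 km = 6.7166×10⁶ m.
r_a = 6371 + 20960 = 27331 km = 2.7331×10⁷ m.
Semi-major axis a = (r_p + r_a)/2 = 17024 km = 1.702×10⁷ m.
Vis-viva: v² = μ(2/r − 1/a) = 3.986×10¹⁴ × (7.318×10⁻⁸ − 5.874×10⁻⁸) = 5.754×10⁶ m²/s².
v = 2399 m/s.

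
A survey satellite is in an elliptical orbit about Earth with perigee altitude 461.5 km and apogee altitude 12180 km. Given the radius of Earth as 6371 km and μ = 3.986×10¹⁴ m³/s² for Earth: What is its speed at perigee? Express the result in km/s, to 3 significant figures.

r_p = 6371 + 461.5 = 6832.5 km = 6.8325×10⁶ m.
r_a = 6371 + 12180 = 18551 km = 1.8551×10⁷ m.
Semi-major axis a = (r_p + r_a)/2 = 12692 km = 1.269×10⁷ m.
Vis-viva: v² = μ(2/r − 1/a) = 3.986×10¹⁴ × (2.927×10⁻⁷ − 7.879×10⁻⁸) = 8.527×10⁷ m²/s².
v = 9234 m/s = 9.234 km/s.

v ≈ 9.23 km/s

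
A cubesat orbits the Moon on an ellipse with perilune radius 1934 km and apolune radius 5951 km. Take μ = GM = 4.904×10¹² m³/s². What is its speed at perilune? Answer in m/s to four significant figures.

Semi-major axis a = (r_p + r_a)/2 = 3942.5 km = 3.942×10⁶ m.
Vis-viva: v² = μ(2/r − 1/a) = 4.904×10¹² × (1.034×10⁻⁶ − 2.536×10⁻⁷) = 3.827×10⁶ m²/s².
v = 1956 m/s.

v ≈ 1956 m/s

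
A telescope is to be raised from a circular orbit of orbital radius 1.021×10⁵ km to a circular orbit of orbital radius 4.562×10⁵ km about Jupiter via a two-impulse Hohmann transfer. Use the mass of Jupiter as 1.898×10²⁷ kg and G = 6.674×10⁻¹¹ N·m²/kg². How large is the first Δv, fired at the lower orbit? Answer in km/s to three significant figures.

μ = GM = 6.674×10⁻¹¹ × 1.898×10²⁷ = 1.267×10¹⁷ m³/s².
r₁ = 1.021×10⁵ km = 1.021×10⁸ m.
r₂ = 4.562×10⁵ km = 4.562×10⁸ m.
Transfer ellipse a_t = (r₁ + r₂)/2 = 2.792×10⁸ m.
At r₁: circular v_c1 = √(μ/r₁) = 35220 m/s; transfer-perijove v_p = √[μ(2/r₁ − 1/a_t)] = 45030 m/s.
Δv₁ = v_p − v_c1 = 9805 m/s.
= 9.805 km/s.

Δv ≈ 9.81 km/s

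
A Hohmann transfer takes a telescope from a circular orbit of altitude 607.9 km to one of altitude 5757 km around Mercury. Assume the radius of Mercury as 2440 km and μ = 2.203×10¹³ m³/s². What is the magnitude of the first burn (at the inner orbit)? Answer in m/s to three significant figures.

r₁ = 2440 + 607.9 = 3047.9 km = 3.0479×10⁶ m.
r₂ = 2440 + 5757 = 8197.0 km = 8.1970×10⁶ m.
Transfer ellipse a_t = (r₁ + r₂)/2 = 5.622×10⁶ m.
At r₁: circular v_c1 = √(μ/r₁) = 2688 m/s; transfer-periherm v_p = √[μ(2/r₁ − 1/a_t)] = 3246 m/s.
Δv₁ = v_p − v_c1 = 557.7 m/s.

Δv ≈ 558 m/s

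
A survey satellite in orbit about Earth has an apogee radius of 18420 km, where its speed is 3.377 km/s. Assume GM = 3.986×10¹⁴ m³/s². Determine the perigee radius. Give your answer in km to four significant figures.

r_a = 1.842×10⁷ m.
Specific energy ε = v²/2 − μ/r = -1.594×10⁷ J/kg, so a = −μ/(2ε) = 1.251×10⁷ m.
The apsides satisfy r_p + r_a = 2a, so the perigee radius is 2a − r_a = 6.590×10⁶ m = 6590.3 km.

perigee radius ≈ 6590 km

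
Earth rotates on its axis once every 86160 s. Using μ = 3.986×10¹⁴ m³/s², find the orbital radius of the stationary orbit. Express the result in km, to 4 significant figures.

A synchronous orbit has period T, so by Kepler's third law a = (μT²/4π²)^(1/3).
μT²/4π² = 3.986×10¹⁴ × (8.616×10⁴)² / 39.48 = 7.495×10²² m³.
a = 4.216×10⁷ m = 42163 km.

r_sync ≈ 42160 km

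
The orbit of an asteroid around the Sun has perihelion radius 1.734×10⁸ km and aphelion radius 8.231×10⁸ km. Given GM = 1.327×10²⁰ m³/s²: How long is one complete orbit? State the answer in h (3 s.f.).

T ≈ 53300 h

Semi-major axis a = (r_p + r_a)/2 = (1.7340×10⁸ + 8.2310×10⁸)/2 = 4.9825×10⁸ km = 4.982×10¹¹ m.
By Kepler's third law T = 2π√(a³/μ) = 2π × 3.053×10⁷ = 1.918×10⁸ s.
= 53290 h.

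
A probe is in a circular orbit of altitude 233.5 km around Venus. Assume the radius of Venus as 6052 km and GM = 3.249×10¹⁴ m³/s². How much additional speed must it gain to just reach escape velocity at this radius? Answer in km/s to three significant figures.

r = 6052 + 233.5 = 6285.5 km = 6.2855×10⁶ m.
Circular speed v_c = √(μ/r) = 7190 m/s.
Escape speed v_esc = √(2μ/r) = √2 × v_c = 10170 m/s.
Δv = v_esc − v_c = 2978 m/s = 2.978 km/s.

Δv ≈ 2.98 km/s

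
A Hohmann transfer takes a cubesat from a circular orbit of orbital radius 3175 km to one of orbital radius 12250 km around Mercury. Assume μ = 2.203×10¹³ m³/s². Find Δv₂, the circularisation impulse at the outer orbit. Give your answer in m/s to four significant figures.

r₁ = 3175 km = 3.175×10⁶ m.
r₂ = 12250 km = 1.225×10⁷ m.
Transfer ellipse a_t = (r₁ + r₂)/2 = 7.712×10⁶ m.
At r₁: circular v_c1 = √(μ/r₁) = 2634 m/s; transfer-periherm v_p = √[μ(2/r₁ − 1/a_t)] = 3320 m/s.
At r₂: circular v_c2 = √(μ/r₂) = 1341 m/s; transfer-apoherm v_a = √[μ(2/r₂ − 1/a_t)] = 860.4 m/s.
Δv₂ = v_c2 − v_a = 480.6 m/s.

Δv ≈ 480.6 m/s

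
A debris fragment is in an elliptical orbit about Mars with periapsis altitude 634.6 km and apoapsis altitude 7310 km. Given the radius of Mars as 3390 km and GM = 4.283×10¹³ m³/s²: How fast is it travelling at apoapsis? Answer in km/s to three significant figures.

r_p = 3390 + 634.6 = 4024.6 km = 4.0246×10⁶ m.
r_a = 3390 + 7310 = 10700 km = 1.0700×10⁷ m.
Semi-major axis a = (r_p + r_a)/2 = 7362.3 km = 7.362×10⁶ m.
Vis-viva: v² = μ(2/r − 1/a) = 4.283×10¹³ × (1.869×10⁻⁷ − 1.358×10⁻⁷) = 2.188×10⁶ m²/s².
v = 1479 m/s = 1.479 km/s.

v ≈ 1.48 km/s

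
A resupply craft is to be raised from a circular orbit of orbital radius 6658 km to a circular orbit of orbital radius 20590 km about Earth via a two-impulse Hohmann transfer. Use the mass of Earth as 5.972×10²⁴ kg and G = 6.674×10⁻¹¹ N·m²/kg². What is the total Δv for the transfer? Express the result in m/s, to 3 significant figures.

Δv_total ≈ 3100 m/s

μ = GM = 6.674×10⁻¹¹ × 5.972×10²⁴ = 3.986×10¹⁴ m³/s².
r₁ = 6658 km = 6.658×10⁶ m.
r₂ = 20590 km = 2.059×10⁷ m.
Transfer ellipse a_t = (r₁ + r₂)/2 = 1.362×10⁷ m.
At r₁: circular v_c1 = √(μ/r₁) = 7737 m/s; transfer-perigee v_p = √[μ(2/r₁ − 1/a_t)] = 9512 m/s.
Δv₁ = v_p − v_c1 = 1775 m/s.
At r₂: circular v_c2 = √(μ/r₂) = 4400 m/s; transfer-apogee v_a = √[μ(2/r₂ − 1/a_t)] = 3076 m/s.
Δv₂ = v_c2 − v_a = 1324 m/s.
Total Δv = Δv₁ + Δv₂ = 3099 m/s.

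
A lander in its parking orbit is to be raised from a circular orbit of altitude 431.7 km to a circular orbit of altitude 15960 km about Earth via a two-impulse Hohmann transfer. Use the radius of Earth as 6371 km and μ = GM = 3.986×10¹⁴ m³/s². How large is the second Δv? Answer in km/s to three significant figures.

Δv ≈ 1.34 km/s

r₁ = 6371 + 431.7 = 6802.7 km = 6.8027×10⁶ m.
r₂ = 6371 + 15960 = 22331 km = 2.2331×10⁷ m.
Transfer ellipse a_t = (r₁ + r₂)/2 = 1.457×10⁷ m.
At r₁: circular v_c1 = √(μ/r₁) = 7655 m/s; transfer-perigee v_p = √[μ(2/r₁ − 1/a_t)] = 9478 m/s.
At r₂: circular v_c2 = √(μ/r₂) = 4225 m/s; transfer-apogee v_a = √[μ(2/r₂ − 1/a_t)] = 2887 m/s.
Δv₂ = v_c2 − v_a = 1338 m/s.
= 1.338 km/s.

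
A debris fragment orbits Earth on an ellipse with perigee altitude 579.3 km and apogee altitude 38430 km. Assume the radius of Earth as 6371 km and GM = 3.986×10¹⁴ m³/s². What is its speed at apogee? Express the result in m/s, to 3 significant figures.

v ≈ 1550 m/s

r_p = 6371 + 579.3 = 6950.3 km = 6.9503×10⁶ m.
r_a = 6371 + 38430 = 44801 km = 4.4801×10⁷ m.
Semi-major axis a = (r_p + r_a)/2 = 25876 km = 2.588×10⁷ m.
Vis-viva: v² = μ(2/r − 1/a) = 3.986×10¹⁴ × (4.464×10⁻⁸ − 3.865×10⁻⁸) = 2.390×10⁶ m²/s².
v = 1546 m/s.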